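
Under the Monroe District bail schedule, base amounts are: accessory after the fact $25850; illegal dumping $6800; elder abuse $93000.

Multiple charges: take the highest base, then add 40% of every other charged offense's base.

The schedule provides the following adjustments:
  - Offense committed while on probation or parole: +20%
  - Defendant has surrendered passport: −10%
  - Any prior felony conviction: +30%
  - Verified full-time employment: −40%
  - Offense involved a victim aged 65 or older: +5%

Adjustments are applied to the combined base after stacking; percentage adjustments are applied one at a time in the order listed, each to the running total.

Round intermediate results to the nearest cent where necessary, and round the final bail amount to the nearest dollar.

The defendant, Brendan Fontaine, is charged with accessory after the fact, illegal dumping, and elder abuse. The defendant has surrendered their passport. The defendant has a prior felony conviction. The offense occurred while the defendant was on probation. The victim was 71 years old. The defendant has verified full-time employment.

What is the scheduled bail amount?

Base amounts from the schedule: accessory after the fact $25850; illegal dumping $6800; elder abuse $93000.
Stacking rule: highest base plus 40% of each additional charge. Highest is elder abuse at $93000. Additional: $25850 × 40% = $10340; $6800 × 40% = $2720. Combined base = $93000 + $13060 = $106060.
Offense committed while on probation or parole (+20%): $106060 × 1.2 = $127272.
Defendant has surrendered passport (−10%): $127272 × 0.9 = $114544.80.
Any prior felony conviction (+30%): $114544.80 × 1.3 = $148908.24.
Verified full-time employment (−40%): $148908.24 × 0.6 = $89344.94.
Offense involved a victim aged 65 or older (+5%): $89344.94 × 1.05 = $93812.19.
Rounded to the nearest dollar: $93812.

$93812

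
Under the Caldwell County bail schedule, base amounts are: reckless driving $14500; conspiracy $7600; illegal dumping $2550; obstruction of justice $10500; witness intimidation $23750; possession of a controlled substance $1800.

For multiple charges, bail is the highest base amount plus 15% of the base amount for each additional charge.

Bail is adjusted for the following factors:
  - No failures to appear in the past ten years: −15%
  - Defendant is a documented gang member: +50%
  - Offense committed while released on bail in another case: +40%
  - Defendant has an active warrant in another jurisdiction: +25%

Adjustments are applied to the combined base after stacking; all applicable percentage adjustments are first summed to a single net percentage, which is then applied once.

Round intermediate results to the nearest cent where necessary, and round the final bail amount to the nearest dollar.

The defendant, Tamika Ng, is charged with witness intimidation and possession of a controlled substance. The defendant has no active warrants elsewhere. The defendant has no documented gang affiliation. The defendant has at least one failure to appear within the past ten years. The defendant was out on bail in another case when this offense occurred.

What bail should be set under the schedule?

Base amounts from the schedule: witness intimidation $23750; possession of a controlled substance $1800.
Stacking rule: highest base plus 15% of each additional charge. Highest is witness intimidation at $23750. Additional: $1800 × 15% = $270. Combined base = $23750 + $270 = $24020.
Offense committed while released on bail in another case (+40%): $24020 × 1.4 = $33628.

$33628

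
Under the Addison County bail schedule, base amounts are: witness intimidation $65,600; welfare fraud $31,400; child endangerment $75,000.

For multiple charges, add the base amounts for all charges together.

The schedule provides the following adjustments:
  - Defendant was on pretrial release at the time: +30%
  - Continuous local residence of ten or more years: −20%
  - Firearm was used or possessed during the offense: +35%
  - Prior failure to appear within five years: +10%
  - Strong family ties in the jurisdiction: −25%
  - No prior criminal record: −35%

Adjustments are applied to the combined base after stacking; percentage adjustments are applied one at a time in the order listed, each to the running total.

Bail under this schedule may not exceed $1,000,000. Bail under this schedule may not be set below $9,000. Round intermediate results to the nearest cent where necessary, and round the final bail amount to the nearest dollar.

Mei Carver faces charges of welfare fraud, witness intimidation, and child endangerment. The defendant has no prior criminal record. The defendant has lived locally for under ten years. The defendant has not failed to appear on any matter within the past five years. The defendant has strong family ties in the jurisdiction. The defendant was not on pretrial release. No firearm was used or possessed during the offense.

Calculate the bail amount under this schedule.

Base amounts from the schedule: welfare fraud $31,400; witness intimidation $65,600; child endangerment $75,000.
Stacking rule: sum of all bases. $31,400 + $65,600 + $75,000 = $172,000.
Strong family ties in the jurisdiction (−25%): $172,000 × 0.75 = $129,000.
No prior criminal record (−35%): $129,000 × 0.65 = $83,850.
$83,850 is within the $1,000,000 maximum.
$83,850 is at or above the $9,000 minimum.

$83,850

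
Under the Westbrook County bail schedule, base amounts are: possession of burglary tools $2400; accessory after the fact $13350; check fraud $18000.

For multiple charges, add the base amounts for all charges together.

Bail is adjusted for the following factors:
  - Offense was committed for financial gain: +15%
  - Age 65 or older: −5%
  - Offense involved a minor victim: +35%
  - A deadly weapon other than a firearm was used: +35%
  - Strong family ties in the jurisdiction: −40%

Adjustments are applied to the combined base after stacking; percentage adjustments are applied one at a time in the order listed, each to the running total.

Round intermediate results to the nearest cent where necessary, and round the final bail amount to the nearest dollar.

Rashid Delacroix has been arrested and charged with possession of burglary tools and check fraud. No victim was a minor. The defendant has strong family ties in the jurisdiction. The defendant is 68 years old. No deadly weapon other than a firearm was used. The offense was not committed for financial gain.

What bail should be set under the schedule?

Base amounts from the schedule: possession of burglary tools $2400; check fraud $18000.
Stacking rule: sum of all bases. $2400 + $18000 = $20400.
Age 65 or older (−5%): $20400 × 0.95 = $19380.
Strong family ties in the jurisdiction (−40%): $19380 × 0.6 = $11628.

$11628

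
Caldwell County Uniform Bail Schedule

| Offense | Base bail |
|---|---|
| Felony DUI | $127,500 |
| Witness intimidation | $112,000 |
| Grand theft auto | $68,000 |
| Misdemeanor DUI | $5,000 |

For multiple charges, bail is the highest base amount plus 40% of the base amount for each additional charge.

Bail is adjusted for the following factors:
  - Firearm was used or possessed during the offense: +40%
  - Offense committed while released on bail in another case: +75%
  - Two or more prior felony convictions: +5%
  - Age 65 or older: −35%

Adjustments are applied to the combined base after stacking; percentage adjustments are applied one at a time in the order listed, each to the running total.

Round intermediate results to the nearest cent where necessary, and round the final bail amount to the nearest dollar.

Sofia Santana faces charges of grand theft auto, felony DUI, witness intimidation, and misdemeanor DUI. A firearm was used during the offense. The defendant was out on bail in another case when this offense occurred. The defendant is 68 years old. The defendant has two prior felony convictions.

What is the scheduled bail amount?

$336,933

Base amounts from the schedule: grand theft auto $68,000; felony DUI $127,500; witness intimidation $112,000; misdemeanor DUI $5,000.
Stacking rule: highest base plus 40% of each additional charge. Highest is felony DUI at $127,500. Additional: $68,000 × 40% = $27,200; $112,000 × 40% = $44,800; $5,000 × 40% = $2,000. Combined base = $127,500 + $74,000 = $201,500.
Firearm was used or possessed during the offense (+40%): $201,500 × 1.4 = $282,100.
Offense committed while released on bail in another case (+75%): $282,100 × 1.75 = $493,675.
Two or more prior felony convictions (+5%): $493,675 × 1.05 = $518,358.75.
Age 65 or older (−35%): $518,358.75 × 0.65 = $336,933.19.
Rounded to the nearest dollar: $336,933.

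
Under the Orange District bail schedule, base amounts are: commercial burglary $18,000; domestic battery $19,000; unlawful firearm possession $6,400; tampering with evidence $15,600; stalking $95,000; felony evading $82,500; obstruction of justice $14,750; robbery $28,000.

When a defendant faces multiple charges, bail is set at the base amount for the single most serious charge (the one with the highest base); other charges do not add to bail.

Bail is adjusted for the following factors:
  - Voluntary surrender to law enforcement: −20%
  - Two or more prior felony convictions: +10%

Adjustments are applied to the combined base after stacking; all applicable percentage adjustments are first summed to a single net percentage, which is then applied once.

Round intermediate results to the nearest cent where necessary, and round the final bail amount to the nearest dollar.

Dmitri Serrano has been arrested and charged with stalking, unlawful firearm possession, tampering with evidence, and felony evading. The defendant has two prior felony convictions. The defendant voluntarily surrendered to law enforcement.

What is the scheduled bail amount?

Base amounts from the schedule: stalking $95,000; unlawful firearm possession $6,400; tampering with evidence $15,600; felony evading $82,500.
Stacking rule: use the highest base only. Highest is stalking at $95,000. Combined base = $95,000.
Net percentage adjustment: −20% +10% = −10%. $95,000 × 0.9 = $85,500.

$85,500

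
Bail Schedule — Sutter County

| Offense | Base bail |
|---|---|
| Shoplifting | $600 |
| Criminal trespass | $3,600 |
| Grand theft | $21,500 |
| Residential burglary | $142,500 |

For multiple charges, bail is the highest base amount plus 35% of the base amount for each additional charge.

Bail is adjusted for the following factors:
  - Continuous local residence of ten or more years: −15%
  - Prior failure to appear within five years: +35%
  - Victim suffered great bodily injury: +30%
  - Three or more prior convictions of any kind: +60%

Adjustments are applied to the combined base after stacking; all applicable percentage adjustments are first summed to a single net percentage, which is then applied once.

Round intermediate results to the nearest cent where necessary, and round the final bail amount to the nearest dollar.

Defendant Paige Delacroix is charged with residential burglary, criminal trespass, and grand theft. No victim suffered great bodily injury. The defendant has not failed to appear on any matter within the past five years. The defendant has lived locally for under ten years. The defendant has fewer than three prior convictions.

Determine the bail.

Base amounts from the schedule: residential burglary $142,500; criminal trespass $3,600; grand theft $21,500.
Stacking rule: highest base plus 35% of each additional charge. Highest is residential burglary at $142,500. Additional: $3,600 × 35% = $1,260; $21,500 × 35% = $7,525. Combined base = $142,500 + $8,785 = $151,285.
No adjustment factors apply to this defendant.

$151,285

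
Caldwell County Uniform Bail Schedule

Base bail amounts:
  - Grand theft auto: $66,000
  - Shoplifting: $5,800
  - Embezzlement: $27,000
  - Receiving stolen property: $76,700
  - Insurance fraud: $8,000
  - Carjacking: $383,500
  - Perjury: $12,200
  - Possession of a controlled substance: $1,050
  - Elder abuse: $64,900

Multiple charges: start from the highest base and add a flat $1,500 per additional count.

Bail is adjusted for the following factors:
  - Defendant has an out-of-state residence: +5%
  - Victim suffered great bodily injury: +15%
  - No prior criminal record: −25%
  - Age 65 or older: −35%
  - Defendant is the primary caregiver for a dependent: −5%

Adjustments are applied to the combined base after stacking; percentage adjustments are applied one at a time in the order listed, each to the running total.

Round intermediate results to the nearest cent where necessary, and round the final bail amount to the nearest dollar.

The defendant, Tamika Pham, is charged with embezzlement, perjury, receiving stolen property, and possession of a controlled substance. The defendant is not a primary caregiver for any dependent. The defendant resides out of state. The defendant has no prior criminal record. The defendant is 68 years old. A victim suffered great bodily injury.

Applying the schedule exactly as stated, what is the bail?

$47,799

Base amounts from the schedule: embezzlement $27,000; perjury $12,200; receiving stolen property $76,700; possession of a controlled substance $1,050.
Stacking rule: highest base plus $1,500 per additional charge. Highest is receiving stolen property at $76,700; 3 additional charges → +$4,500. Combined base = $81,200.
Defendant has an out-of-state residence (+5%): $81,200 × 1.05 = $85,260.
Victim suffered great bodily injury (+15%): $85,260 × 1.15 = $98,049.
No prior criminal record (−25%): $98,049 × 0.75 = $73,536.75.
Age 65 or older (−35%): $73,536.75 × 0.65 = $47,798.89.
Rounded to the nearest dollar: $47,799.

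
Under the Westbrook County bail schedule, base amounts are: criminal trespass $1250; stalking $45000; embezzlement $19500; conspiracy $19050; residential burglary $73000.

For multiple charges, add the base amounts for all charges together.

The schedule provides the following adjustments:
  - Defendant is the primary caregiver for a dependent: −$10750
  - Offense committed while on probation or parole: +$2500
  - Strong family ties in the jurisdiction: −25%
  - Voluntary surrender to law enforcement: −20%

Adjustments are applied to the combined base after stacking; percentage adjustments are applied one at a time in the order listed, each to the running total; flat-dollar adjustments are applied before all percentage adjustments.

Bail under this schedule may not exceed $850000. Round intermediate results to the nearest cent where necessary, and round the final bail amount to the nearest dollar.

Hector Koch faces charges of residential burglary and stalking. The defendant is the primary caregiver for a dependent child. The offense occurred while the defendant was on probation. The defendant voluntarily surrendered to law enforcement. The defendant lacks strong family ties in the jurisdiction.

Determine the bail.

$87800

Base amounts from the schedule: residential burglary $73000; stalking $45000.
Stacking rule: sum of all bases. $73000 + $45000 = $118000.
Defendant is the primary caregiver for a dependent (−$10750 flat): $118000 − $10750 = $107250.
Offense committed while on probation or parole (+$2500 flat): $107250 + $2500 = $109750.
Voluntary surrender to law enforcement (−20%): $109750 × 0.8 = $87800.
$87800 is within the $850000 maximum.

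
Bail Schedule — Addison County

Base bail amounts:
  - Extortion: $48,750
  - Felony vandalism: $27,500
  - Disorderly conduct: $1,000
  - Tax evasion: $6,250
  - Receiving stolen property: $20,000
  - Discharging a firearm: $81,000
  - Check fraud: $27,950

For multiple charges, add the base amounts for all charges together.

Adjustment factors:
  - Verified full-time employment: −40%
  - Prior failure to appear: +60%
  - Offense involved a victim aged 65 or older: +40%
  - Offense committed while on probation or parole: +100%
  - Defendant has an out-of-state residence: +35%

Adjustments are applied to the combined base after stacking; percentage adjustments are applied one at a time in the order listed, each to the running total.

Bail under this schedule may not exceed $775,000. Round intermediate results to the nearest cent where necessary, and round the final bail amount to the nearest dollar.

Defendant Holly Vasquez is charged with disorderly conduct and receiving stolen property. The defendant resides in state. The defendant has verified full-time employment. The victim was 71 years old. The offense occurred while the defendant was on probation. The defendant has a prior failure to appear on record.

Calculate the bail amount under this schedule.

$56,448

Base amounts from the schedule: disorderly conduct $1,000; receiving stolen property $20,000.
Stacking rule: sum of all bases. $1,000 + $20,000 = $21,000.
Verified full-time employment (−40%): $21,000 × 0.6 = $12,600.
Prior failure to appear (+60%): $12,600 × 1.6 = $20,160.
Offense involved a victim aged 65 or older (+40%): $20,160 × 1.4 = $28,224.
Offense committed while on probation or parole (+100%): $28,224 × 2 = $56,448.
$56,448 is within the $775,000 maximum.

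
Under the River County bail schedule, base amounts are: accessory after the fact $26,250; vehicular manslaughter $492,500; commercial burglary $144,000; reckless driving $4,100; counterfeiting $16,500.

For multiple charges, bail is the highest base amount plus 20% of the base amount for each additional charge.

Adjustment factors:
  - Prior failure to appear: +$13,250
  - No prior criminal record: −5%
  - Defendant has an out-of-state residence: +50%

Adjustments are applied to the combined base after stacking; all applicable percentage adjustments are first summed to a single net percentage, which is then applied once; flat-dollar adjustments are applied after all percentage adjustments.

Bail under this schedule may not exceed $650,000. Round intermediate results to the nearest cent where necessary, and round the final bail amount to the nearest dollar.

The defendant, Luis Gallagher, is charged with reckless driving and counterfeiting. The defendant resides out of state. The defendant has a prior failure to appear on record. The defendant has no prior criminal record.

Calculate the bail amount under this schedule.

Base amounts from the schedule: reckless driving $4,100; counterfeiting $16,500.
Stacking rule: highest base plus 20% of each additional charge. Highest is counterfeiting at $16,500. Additional: $4,100 × 20% = $820. Combined base = $16,500 + $820 = $17,320.
Net percentage adjustment: −5% +50% = +45%. $17,320 × 1.45 = $25,114.
Prior failure to appear (+$13,250 flat): $25,114 + $13,250 = $38,364.
$38,364 is within the $650,000 maximum.

$38,364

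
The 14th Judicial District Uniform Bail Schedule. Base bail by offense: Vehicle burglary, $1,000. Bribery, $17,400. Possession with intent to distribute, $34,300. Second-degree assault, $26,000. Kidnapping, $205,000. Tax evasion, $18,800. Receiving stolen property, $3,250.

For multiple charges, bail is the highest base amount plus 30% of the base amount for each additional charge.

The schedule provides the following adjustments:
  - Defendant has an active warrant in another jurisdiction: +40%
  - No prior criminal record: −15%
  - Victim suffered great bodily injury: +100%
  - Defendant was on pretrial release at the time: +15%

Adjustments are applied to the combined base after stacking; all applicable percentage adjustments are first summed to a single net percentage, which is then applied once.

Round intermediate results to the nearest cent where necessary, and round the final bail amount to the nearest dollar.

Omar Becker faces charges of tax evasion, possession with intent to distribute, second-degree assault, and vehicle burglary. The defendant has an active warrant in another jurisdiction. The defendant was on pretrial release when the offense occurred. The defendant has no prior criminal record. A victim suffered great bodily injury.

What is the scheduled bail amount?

Base amounts from the schedule: tax evasion $18,800; possession with intent to distribute $34,300; second-degree assault $26,000; vehicle burglary $1,000.
Stacking rule: highest base plus 30% of each additional charge. Highest is possession with intent to distribute at $34,300. Additional: $18,800 × 30% = $5,640; $26,000 × 30% = $7,800; $1,000 × 30% = $300. Combined base = $34,300 + $13,740 = $48,040.
Net percentage adjustment: +40% −15% +100% +15% = +140%. $48,040 × 2.4 = $115,296.

$115,296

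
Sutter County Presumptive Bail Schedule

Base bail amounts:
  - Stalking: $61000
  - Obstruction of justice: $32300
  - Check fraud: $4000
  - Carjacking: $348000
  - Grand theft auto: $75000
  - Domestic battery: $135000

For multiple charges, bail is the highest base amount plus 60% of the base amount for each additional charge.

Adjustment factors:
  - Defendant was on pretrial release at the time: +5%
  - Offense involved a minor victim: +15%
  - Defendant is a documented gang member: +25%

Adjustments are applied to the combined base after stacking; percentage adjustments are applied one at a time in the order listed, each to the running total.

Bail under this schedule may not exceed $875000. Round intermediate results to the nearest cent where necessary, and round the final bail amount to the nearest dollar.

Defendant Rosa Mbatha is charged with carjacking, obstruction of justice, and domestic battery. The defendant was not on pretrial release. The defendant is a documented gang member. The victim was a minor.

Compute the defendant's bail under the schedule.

$644546

Base amounts from the schedule: carjacking $348000; obstruction of justice $32300; domestic battery $135000.
Stacking rule: highest base plus 60% of each additional charge. Highest is carjacking at $348000. Additional: $32300 × 60% = $19380; $135000 × 60% = $81000. Combined base = $348000 + $100380 = $448380.
Offense involved a minor victim (+15%): $448380 × 1.15 = $515637.
Defendant is a documented gang member (+25%): $515637 × 1.25 = $644546.25.
$644546.25 is within the $875000 maximum.
Rounded to the nearest dollar: $644546.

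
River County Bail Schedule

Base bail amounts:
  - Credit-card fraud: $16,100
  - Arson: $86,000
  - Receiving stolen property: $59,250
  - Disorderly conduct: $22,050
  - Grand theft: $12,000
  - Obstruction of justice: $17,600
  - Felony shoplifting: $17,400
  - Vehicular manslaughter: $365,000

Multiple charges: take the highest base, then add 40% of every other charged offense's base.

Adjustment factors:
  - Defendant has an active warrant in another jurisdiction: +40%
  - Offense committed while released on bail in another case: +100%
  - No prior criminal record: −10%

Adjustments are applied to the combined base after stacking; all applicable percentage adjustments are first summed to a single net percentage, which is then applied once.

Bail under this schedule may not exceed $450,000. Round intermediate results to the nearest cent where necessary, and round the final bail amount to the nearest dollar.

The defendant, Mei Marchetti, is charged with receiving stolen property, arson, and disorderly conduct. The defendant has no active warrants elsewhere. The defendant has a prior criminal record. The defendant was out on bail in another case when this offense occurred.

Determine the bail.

$237,040

Base amounts from the schedule: receiving stolen property $59,250; arson $86,000; disorderly conduct $22,050.
Stacking rule: highest base plus 40% of each additional charge. Highest is arson at $86,000. Additional: $59,250 × 40% = $23,700; $22,050 × 40% = $8,820. Combined base = $86,000 + $32,520 = $118,520.
Offense committed while released on bail in another case (+100%): $118,520 × 2 = $237,040.
$237,040 is within the $450,000 maximum.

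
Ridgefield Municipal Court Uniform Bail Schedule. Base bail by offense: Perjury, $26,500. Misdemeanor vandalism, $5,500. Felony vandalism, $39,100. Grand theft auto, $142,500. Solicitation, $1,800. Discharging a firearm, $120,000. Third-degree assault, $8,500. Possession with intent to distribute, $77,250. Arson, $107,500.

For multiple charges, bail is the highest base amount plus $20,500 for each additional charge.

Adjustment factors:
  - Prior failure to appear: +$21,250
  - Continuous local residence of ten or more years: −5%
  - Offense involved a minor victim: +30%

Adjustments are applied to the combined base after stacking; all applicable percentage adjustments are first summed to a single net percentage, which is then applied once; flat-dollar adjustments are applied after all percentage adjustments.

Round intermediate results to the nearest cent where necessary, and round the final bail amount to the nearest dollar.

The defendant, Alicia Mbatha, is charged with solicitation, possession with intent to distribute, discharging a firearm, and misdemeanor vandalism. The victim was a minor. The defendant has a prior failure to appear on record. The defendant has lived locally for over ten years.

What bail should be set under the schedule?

Base amounts from the schedule: solicitation $1,800; possession with intent to distribute $77,250; discharging a firearm $120,000; misdemeanor vandalism $5,500.
Stacking rule: highest base plus $20,500 per additional charge. Highest is discharging a firearm at $120,000; 3 additional charges → +$61,500. Combined base = $181,500.
Net percentage adjustment: −5% +30% = +25%. $181,500 × 1.25 = $226,875.
Prior failure to appear (+$21,250 flat): $226,875 + $21,250 = $248,125.

$248,125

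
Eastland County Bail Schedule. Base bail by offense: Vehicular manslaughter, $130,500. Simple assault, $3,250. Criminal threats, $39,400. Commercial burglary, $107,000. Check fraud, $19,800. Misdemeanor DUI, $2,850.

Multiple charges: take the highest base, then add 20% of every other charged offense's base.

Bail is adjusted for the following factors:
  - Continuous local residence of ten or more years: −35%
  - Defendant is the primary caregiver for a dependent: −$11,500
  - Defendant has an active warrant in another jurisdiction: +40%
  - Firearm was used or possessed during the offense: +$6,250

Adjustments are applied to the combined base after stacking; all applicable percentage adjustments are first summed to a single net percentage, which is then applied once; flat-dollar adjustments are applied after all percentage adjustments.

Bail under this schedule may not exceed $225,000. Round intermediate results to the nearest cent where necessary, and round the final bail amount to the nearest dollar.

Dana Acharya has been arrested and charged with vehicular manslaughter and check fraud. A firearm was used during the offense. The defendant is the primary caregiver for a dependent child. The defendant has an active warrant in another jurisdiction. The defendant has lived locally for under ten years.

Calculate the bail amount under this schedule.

Base amounts from the schedule: vehicular manslaughter $130,500; check fraud $19,800.
Stacking rule: highest base plus 20% of each additional charge. Highest is vehicular manslaughter at $130,500. Additional: $19,800 × 20% = $3,960. Combined base = $130,500 + $3,960 = $134,460.
Defendant has an active warrant in another jurisdiction (+40%): $134,460 × 1.4 = $188,244.
Defendant is the primary caregiver for a dependent (−$11,500 flat): $188,244 − $11,500 = $176,744.
Firearm was used or possessed during the offense (+$6,250 flat): $176,744 + $6,250 = $182,994.
$182,994 is within the $225,000 maximum.

$182,994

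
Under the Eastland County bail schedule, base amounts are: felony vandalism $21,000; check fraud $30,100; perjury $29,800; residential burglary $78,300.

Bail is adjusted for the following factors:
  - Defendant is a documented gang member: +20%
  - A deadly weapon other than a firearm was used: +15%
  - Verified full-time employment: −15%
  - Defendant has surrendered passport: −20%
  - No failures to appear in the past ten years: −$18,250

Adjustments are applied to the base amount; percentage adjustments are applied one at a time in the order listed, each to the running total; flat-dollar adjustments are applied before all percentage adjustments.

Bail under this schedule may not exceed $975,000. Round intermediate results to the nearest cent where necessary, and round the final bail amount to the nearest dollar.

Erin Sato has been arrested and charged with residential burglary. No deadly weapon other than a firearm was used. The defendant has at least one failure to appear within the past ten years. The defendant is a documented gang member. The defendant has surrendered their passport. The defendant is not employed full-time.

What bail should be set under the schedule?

Base amounts from the schedule: residential burglary $78,300.
Single charge. Combined base = $78,300.
Defendant is a documented gang member (+20%): $78,300 × 1.2 = $93,960.
Defendant has surrendered passport (−20%): $93,960 × 0.8 = $75,168.
$75,168 is within the $975,000 maximum.

$75,168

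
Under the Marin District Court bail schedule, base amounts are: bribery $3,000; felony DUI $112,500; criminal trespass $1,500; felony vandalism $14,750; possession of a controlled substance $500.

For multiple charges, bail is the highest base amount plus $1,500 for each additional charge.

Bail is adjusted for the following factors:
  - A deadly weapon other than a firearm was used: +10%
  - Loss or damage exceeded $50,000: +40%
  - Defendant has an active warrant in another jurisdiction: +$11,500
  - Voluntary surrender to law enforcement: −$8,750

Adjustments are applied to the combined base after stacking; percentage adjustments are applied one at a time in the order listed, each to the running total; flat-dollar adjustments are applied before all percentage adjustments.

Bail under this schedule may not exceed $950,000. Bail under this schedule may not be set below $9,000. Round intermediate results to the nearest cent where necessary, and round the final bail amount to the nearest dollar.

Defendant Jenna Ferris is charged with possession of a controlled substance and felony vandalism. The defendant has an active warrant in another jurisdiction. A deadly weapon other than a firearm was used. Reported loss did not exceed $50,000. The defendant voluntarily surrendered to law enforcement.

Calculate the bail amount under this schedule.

$20,900

Base amounts from the schedule: possession of a controlled substance $500; felony vandalism $14,750.
Stacking rule: highest base plus $1,500 per additional charge. Highest is felony vandalism at $14,750; 1 additional charge → +$1,500. Combined base = $16,250.
Defendant has an active warrant in another jurisdiction (+$11,500 flat): $16,250 + $11,500 = $27,750.
Voluntary surrender to law enforcement (−$8,750 flat): $27,750 − $8,750 = $19,000.
A deadly weapon other than a firearm was used (+10%): $19,000 × 1.1 = $20,900.
$20,900 is within the $950,000 maximum.
$20,900 is at or above the $9,000 minimum.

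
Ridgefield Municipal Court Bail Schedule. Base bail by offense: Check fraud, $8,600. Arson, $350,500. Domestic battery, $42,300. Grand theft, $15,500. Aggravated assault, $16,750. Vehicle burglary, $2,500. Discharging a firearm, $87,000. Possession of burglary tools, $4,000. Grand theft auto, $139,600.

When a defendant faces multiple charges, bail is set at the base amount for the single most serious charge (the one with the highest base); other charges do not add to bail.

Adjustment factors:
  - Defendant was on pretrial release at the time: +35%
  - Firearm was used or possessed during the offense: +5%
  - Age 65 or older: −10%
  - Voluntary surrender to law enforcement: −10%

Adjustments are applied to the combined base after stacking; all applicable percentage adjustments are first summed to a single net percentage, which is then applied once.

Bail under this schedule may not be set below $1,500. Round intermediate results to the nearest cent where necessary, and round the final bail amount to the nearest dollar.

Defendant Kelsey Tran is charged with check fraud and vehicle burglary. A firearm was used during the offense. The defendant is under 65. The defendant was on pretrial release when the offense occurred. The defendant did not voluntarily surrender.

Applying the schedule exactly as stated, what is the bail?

$12,040

Base amounts from the schedule: check fraud $8,600; vehicle burglary $2,500.
Stacking rule: use the highest base only. Highest is check fraud at $8,600. Combined base = $8,600.
Net percentage adjustment: +35% +5% = +40%. $8,600 × 1.4 = $12,040.
$12,040 is at or above the $1,500 minimum.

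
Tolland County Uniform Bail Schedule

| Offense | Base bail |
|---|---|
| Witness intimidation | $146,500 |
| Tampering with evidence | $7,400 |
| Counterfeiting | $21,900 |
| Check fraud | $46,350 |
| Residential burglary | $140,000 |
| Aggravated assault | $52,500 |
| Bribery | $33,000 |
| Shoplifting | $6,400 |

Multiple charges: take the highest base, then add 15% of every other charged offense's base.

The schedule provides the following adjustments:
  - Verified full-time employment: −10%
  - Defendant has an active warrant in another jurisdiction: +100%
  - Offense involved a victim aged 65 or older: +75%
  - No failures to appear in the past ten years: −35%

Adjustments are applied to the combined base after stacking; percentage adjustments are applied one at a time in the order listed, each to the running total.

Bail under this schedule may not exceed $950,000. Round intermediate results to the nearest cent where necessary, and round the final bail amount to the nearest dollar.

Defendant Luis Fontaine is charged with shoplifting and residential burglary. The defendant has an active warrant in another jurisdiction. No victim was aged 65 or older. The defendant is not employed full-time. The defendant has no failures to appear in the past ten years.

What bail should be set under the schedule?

Base amounts from the schedule: shoplifting $6,400; residential burglary $140,000.
Stacking rule: highest base plus 15% of each additional charge. Highest is residential burglary at $140,000. Additional: $6,400 × 15% = $960. Combined base = $140,000 + $960 = $140,960.
Defendant has an active warrant in another jurisdiction (+100%): $140,960 × 2 = $281,920.
No failures to appear in the past ten years (−35%): $281,920 × 0.65 = $183,248.
$183,248 is within the $950,000 maximum.

$183,248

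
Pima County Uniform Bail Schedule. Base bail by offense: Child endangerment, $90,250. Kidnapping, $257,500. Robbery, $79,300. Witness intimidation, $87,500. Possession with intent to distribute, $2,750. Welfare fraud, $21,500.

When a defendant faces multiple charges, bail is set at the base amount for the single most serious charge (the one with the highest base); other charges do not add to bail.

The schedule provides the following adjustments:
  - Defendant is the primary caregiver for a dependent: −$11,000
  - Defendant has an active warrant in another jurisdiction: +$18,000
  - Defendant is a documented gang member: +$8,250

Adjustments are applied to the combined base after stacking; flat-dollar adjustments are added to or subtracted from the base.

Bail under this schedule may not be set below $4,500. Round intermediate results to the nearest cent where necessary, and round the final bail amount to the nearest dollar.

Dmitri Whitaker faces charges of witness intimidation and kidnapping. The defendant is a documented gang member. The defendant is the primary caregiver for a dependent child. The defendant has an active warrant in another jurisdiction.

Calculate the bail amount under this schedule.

$272,750

Base amounts from the schedule: witness intimidation $87,500; kidnapping $257,500.
Stacking rule: use the highest base only. Highest is kidnapping at $257,500. Combined base = $257,500.
Defendant is the primary caregiver for a dependent (−$11,000 flat): $257,500 − $11,000 = $246,500.
Defendant has an active warrant in another jurisdiction (+$18,000 flat): $246,500 + $18,000 = $264,500.
Defendant is a documented gang member (+$8,250 flat): $264,500 + $8,250 = $272,750.
$272,750 is at or above the $4,500 minimum.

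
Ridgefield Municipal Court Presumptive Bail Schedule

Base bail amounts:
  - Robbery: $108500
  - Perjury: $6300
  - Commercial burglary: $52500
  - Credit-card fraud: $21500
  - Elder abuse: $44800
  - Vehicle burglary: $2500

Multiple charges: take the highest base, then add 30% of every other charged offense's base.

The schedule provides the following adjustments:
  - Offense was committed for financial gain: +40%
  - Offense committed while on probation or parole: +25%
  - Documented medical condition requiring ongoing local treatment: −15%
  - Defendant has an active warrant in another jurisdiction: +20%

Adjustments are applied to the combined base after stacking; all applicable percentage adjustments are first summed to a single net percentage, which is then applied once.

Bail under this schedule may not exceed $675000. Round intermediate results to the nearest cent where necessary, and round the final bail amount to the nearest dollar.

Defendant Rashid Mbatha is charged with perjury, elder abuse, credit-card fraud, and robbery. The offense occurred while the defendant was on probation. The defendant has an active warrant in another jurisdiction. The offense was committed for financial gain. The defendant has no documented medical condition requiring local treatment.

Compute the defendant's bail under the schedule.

$241018

Base amounts from the schedule: perjury $6300; elder abuse $44800; credit-card fraud $21500; robbery $108500.
Stacking rule: highest base plus 30% of each additional charge. Highest is robbery at $108500. Additional: $6300 × 30% = $1890; $44800 × 30% = $13440; $21500 × 30% = $6450. Combined base = $108500 + $21780 = $130280.
Net percentage adjustment: +40% +25% +20% = +85%. $130280 × 1.85 = $241018.
$241018 is within the $675000 maximum.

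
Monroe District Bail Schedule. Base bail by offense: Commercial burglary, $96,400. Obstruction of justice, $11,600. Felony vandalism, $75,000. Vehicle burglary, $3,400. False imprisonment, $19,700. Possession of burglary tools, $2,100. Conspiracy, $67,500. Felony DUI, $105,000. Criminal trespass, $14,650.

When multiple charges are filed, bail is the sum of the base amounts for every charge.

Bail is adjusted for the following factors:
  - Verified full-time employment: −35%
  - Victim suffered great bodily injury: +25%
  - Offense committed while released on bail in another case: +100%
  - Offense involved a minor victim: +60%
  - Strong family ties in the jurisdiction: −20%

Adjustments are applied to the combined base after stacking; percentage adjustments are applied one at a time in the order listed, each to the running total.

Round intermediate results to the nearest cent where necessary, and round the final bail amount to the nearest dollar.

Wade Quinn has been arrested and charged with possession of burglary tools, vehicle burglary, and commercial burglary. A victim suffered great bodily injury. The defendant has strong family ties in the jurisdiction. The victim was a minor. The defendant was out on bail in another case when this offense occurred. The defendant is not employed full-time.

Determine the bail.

Base amounts from the schedule: possession of burglary tools $2,100; vehicle burglary $3,400; commercial burglary $96,400.
Stacking rule: sum of all bases. $2,100 + $3,400 + $96,400 = $101,900.
Victim suffered great bodily injury (+25%): $101,900 × 1.25 = $127,375.
Offense committed while released on bail in another case (+100%): $127,375 × 2 = $254,750.
Offense involved a minor victim (+60%): $254,750 × 1.6 = $407,600.
Strong family ties in the jurisdiction (−20%): $407,600 × 0.8 = $326,080.

$326,080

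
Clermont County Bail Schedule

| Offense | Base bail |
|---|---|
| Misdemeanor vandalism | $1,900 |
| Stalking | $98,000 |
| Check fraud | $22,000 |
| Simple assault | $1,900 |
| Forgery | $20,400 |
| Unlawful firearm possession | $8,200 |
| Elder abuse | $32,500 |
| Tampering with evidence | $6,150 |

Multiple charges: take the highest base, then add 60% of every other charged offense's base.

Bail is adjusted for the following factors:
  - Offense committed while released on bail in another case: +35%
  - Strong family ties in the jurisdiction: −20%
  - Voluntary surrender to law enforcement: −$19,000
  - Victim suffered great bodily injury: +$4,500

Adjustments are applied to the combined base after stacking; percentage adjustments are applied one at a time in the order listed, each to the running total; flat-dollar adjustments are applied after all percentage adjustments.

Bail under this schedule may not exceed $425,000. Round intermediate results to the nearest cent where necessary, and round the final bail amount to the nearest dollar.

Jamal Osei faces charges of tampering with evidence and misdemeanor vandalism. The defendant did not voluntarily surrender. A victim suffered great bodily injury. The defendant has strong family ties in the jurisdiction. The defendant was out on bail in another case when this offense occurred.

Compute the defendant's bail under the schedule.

Base amounts from the schedule: tampering with evidence $6,150; misdemeanor vandalism $1,900.
Stacking rule: highest base plus 60% of each additional charge. Highest is tampering with evidence at $6,150. Additional: $1,900 × 60% = $1,140. Combined base = $6,150 + $1,140 = $7,290.
Offense committed while released on bail in another case (+35%): $7,290 × 1.35 = $9,841.50.
Strong family ties in the jurisdiction (−20%): $9,841.50 × 0.8 = $7,873.20.
Victim suffered great bodily injury (+$4,500 flat): $7,873.20 + $4,500 = $12,373.20.
$12,373.20 is within the $425,000 maximum.
Rounded to the nearest dollar: $12,373.

$12,373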